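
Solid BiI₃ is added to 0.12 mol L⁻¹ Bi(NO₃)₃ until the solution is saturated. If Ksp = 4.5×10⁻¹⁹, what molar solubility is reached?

BiI₃(s) ⇌ Bi³⁺(aq) + 3 I⁻(aq)
The solution already contains Bi³⁺ at 0.12 mol L⁻¹. Let s be the molar solubility of BiI₃.
[Bi³⁺] ≈ 0.12 mol L⁻¹ (common ion dominates); [I⁻] = 3s.
Ksp = [Bi³⁺][I⁻]^3 = (0.12)(3s)^3
(3s)^3 = 4.5×10⁻¹⁹ / (0.12) = 3.8×10⁻¹⁸
s = 5.2×10⁻⁷ mol L⁻¹

5.2×10⁻⁷ M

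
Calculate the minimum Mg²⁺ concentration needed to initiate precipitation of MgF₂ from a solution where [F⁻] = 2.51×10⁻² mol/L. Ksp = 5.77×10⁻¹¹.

9.16×10⁻⁸ M

Precipitation of each salt begins when its ion product equals Ksp.
MgF₂(s) ⇌ Mg²⁺(aq) + 2 F⁻(aq)
Ksp = [Mg²⁺][F⁻]^2 = [Mg²⁺](2.51×10⁻²)^2
[Mg²⁺] = 5.77×10⁻¹¹ / (2.51×10⁻²)^2 = 9.16×10⁻⁸
[Mg²⁺] = 9.16×10⁻⁸ mol/L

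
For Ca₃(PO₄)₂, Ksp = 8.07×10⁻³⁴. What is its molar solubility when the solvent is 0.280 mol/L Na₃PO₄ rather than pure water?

7.25×10⁻¹² M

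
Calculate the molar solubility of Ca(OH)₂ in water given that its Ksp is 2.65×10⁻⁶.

Ca(OH)₂(s) ⇌ Ca²⁺(aq) + 2 OH⁻(aq)
With molar solubility s: [Ca²⁺] = s, [OH⁻] = 2s.
Ksp = [Ca²⁺][OH⁻]^2 = s · (2s)^2 = 4s^3
4s^3 = 2.65×10⁻⁶  ⇒  s^3 = 6.63×10⁻⁷
s = (6.63×10⁻⁷)^(1/3) = 8.72×10⁻³ M

8.72×10⁻³ M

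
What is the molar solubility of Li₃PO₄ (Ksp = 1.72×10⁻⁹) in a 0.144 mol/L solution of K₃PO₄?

Li₃PO₄(s) ⇌ 3 Li⁺(aq) + PO₄³⁻(aq)
The solution already contains PO₄³⁻ at 0.144 mol/L. Let s be the molar solubility of Li₃PO₄.
[PO₄³⁻] ≈ 0.144 mol/L (common ion dominates); [Li⁺] = 3s.
Ksp = [Li⁺]^3[PO₄³⁻] = (3s)^3(0.144)
(3s)^3 = 1.72×10⁻⁹ / (0.144) = 1.19×10⁻⁸
s = 7.62×10⁻⁴ mol/L

7.62×10⁻⁴ M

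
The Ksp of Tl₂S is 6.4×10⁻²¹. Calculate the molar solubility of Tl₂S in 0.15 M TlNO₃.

2.8×10⁻¹⁹ M

Tl₂S(s) ⇌ 2 Tl⁺(aq) + S²⁻(aq)
The solution already contains Tl⁺ at 0.15 M. Let s be the molar solubility of Tl₂S.
[Tl⁺] ≈ 0.15 M (common ion dominates); [S²⁻] = s.
Ksp = [Tl⁺]^2[S²⁻] = (0.15)^2s
s = 6.4×10⁻²¹ / (0.15)^2 = 2.8×10⁻¹⁹
s = 2.8×10⁻¹⁹ M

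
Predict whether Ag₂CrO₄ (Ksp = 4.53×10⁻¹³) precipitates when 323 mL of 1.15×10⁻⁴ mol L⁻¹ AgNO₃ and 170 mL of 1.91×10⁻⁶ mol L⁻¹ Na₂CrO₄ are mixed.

The combined volume is 493 mL.
[Ag⁺] = (1.15×10⁻⁴)(323)/493 = 7.53×10⁻⁵ mol L⁻¹
[CrO₄²⁻] = (1.91×10⁻⁶)(170)/493 = 6.59×10⁻⁷ mol L⁻¹
Q = [Ag⁺]^2[CrO₄²⁻] = 3.74×10⁻¹⁵
Q < Ksp (3.74×10⁻¹⁵ vs 4.53×10⁻¹³); the solution remains unsaturated and no precipitate forms.

No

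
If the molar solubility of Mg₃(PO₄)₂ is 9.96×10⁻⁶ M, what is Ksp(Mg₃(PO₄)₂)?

Ksp = 1.06×10⁻²³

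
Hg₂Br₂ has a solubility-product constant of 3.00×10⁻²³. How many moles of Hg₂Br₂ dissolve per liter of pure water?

Hg₂Br₂(s) ⇌ Hg₂²⁺(aq) + 2 Br⁻(aq)
If s mol/L of Hg₂Br₂ dissolves, [Hg₂²⁺] = s and [Br⁻] = 2s.
Ksp = [Hg₂²⁺][Br⁻]^2 = s · (2s)^2 = 4s^3
4s^3 = 3.00×10⁻²³  ⇒  s^3 = 7.50×10⁻²⁴
s = (7.50×10⁻²⁴)^(1/3) = 1.96×10⁻⁸ mol/L

1.96×10⁻⁸ M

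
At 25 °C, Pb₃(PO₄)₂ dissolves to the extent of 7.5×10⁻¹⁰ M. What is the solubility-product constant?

Pb₃(PO₄)₂(s) ⇌ 3 Pb²⁺(aq) + 2 PO₄³⁻(aq)
With molar solubility s: [Pb²⁺] = 3s, [PO₄³⁻] = 2s.
Ksp = [Pb²⁺]^3[PO₄³⁻]^2 = (3s)^3 · (2s)^2 = 108s^5
Ksp = 108 × (7.5×10⁻¹⁰)^5 = 2.6×10⁻⁴⁴

Ksp = 2.6×10⁻⁴⁴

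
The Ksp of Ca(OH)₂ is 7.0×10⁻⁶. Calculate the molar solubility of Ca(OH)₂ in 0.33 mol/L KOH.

Ca(OH)₂(s) ⇌ Ca²⁺(aq) + 2 OH⁻(aq)
The solution already contains OH⁻ at 0.33 mol/L. Let s be the molar solubility of Ca(OH)₂.
[OH⁻] ≈ 0.33 mol/L (common ion dominates); [Ca²⁺] = s.
Ksp = [Ca²⁺][OH⁻]^2 = s(0.33)^2
s = 7.0×10⁻⁶ / (0.33)^2 = 6.4×10⁻⁵
s = 6.4×10⁻⁵ mol/L

6.4×10⁻⁵ M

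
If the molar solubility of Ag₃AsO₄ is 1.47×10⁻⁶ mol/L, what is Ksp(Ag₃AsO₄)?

Ksp = 1.26×10⁻²²

Ag₃AsO₄(s) ⇌ 3 Ag⁺(aq) + AsO₄³⁻(aq)
Let s be the molar solubility. Then [Ag⁺] = 3s and [AsO₄³⁻] = s.
Ksp = [Ag⁺]^3[AsO₄³⁻] = (3s)^3 · s = 27s^4
Ksp = 27 × (1.47×10⁻⁶)^4 = 1.26×10⁻²²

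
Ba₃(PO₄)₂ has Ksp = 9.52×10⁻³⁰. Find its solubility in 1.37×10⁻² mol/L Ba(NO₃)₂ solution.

9.62×10⁻¹³ M

Ba₃(PO₄)₂(s) ⇌ 3 Ba²⁺(aq) + 2 PO₄³⁻(aq)
The solution already contains Ba²⁺ at 1.37×10⁻² mol/L. Let s be the molar solubility of Ba₃(PO₄)₂.
[Ba²⁺] ≈ 1.37×10⁻² mol/L (common ion dominates); [PO₄³⁻] = 2s.
Ksp = [Ba²⁺]^3[PO₄³⁻]^2 = (1.37×10⁻²)^3(2s)^2
(2s)^2 = 9.52×10⁻³⁰ / (1.37×10⁻²)^3 = 3.70×10⁻²⁴
s = 9.62×10⁻¹³ mol/L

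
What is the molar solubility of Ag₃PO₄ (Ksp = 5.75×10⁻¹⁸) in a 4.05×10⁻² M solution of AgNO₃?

Ag₃PO₄(s) ⇌ 3 Ag⁺(aq) + PO₄³⁻(aq)
The solution already contains Ag⁺ at 4.05×10⁻² M. Let s be the molar solubility of Ag₃PO₄.
[Ag⁺] ≈ 4.05×10⁻² M (common ion dominates); [PO₄³⁻] = s.
Ksp = [Ag⁺]^3[PO₄³⁻] = (4.05×10⁻²)^3s
s = 5.75×10⁻¹⁸ / (4.05×10⁻²)^3 = 8.66×10⁻¹⁴
s = 8.66×10⁻¹⁴ M

8.66×10⁻¹⁴ M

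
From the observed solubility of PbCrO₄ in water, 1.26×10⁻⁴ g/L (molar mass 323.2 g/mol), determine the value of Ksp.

Molar solubility s = (1.26×10⁻⁴ g/L) / (323.2 g/mol) = 3.8985×10⁻⁷ mol/L
PbCrO₄(s) ⇌ Pb²⁺(aq) + CrO₄²⁻(aq)
If s mol/L of PbCrO₄ dissolves, [Pb²⁺] = s and [CrO₄²⁻] = s.
Ksp = [Pb²⁺][CrO₄²⁻] = s · s = s^2
Ksp = (3.8985×10⁻⁷)^2 = 1.52×10⁻¹³

Ksp = 1.52×10⁻¹³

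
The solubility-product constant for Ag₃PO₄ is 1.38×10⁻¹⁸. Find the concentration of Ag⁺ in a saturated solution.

Ag₃PO₄(s) ⇌ 3 Ag⁺(aq) + PO₄³⁻(aq)
For each mole of Ag₃PO₄ that dissolves per liter, [Ag⁺] = 3s and [PO₄³⁻] = s; let s denote this solubility.
Ksp = [Ag⁺]^3[PO₄³⁻] = (3s)^3 · s = 27s^4 = 1.38×10⁻¹⁸
s = 1.50×10⁻⁵ mol L⁻¹
[Ag⁺] = 3s = 4.51×10⁻⁵ mol L⁻¹

4.51×10⁻⁵ M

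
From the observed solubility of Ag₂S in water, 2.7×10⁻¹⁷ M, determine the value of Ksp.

Ag₂S(s) ⇌ 2 Ag⁺(aq) + S²⁻(aq)
Call the molar solubility s, so that [Ag⁺] = 2s and [S²⁻] = s.
Ksp = [Ag⁺]^2[S²⁻] = (2s)^2 · s = 4s^3
Ksp = 4 × (2.7×10⁻¹⁷)^3 = 7.9×10⁻⁵⁰

Ksp = 7.9×10⁻⁵⁰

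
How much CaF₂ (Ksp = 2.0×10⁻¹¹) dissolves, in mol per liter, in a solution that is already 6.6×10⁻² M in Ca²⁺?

CaF₂(s) ⇌ Ca²⁺(aq) + 2 F⁻(aq)
Ca²⁺ is already present at 6.6×10⁻² M. If s mol/L of CaF₂ dissolves, [F⁻] = 2s while [Ca²⁺] ≈ 6.6×10⁻² M.
Ksp = [Ca²⁺][F⁻]^2 = (6.6×10⁻²)(2s)^2
(2s)^2 = 2.0×10⁻¹¹ / (6.6×10⁻²) = 3.0×10⁻¹⁰
s = 8.7×10⁻⁶ M

8.7×10⁻⁶ M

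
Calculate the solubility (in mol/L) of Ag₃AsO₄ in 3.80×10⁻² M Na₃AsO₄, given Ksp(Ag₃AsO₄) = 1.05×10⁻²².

4.68×10⁻⁸ M

Ag₃AsO₄(s) ⇌ 3 Ag⁺(aq) + AsO₄³⁻(aq)
Let s be the solubility of Ag₃AsO₄ here. The common ion gives [AsO₄³⁻] ≈ 3.80×10⁻² M, and [Ag⁺] = 3s.
Ksp = [Ag⁺]^3[AsO₄³⁻] = (3s)^3(3.80×10⁻²)
(3s)^3 = 1.05×10⁻²² / (3.80×10⁻²) = 2.76×10⁻²¹
s = 4.68×10⁻⁸ M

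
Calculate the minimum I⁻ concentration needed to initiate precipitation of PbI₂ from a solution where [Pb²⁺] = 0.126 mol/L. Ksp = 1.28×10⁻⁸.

3.19×10⁻⁴ M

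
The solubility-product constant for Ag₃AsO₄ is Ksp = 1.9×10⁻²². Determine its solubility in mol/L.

1.6×10⁻⁶ M

Ag₃AsO₄(s) ⇌ 3 Ag⁺(aq) + AsO₄³⁻(aq)
Call the molar solubility s, so that [Ag⁺] = 3s and [AsO₄³⁻] = s.
Ksp = [Ag⁺]^3[AsO₄³⁻] = (3s)^3 · s = 27s^4
27s^4 = 1.9×10⁻²²  ⇒  s^4 = 7.0×10⁻²⁴
s = 1.6×10⁻⁶ mol L⁻¹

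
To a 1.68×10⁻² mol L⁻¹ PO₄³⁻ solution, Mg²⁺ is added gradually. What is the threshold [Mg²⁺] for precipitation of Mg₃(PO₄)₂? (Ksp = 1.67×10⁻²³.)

Each salt precipitates once Q = Ksp for that salt.
Mg₃(PO₄)₂(s) ⇌ 3 Mg²⁺(aq) + 2 PO₄³⁻(aq)
Ksp = [Mg²⁺]^3[PO₄³⁻]^2 = [Mg²⁺]^3(1.68×10⁻²)^2
[Mg²⁺]^3 = 1.67×10⁻²³ / (1.68×10⁻²)^2 = 5.92×10⁻²⁰
[Mg²⁺] = 3.90×10⁻⁷ mol L⁻¹

3.90×10⁻⁷ M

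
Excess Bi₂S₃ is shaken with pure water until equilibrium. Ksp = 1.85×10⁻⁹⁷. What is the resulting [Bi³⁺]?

3.53×10⁻²⁰ M

Bi₂S₃(s) ⇌ 2 Bi³⁺(aq) + 3 S²⁻(aq)
Let s be the molar solubility. Then [Bi³⁺] = 2s and [S²⁻] = 3s.
Ksp = [Bi³⁺]^2[S²⁻]^3 = (2s)^2 · (3s)^3 = 108s^5 = 1.85×10⁻⁹⁷
s = 1.77×10⁻²⁰ M
[Bi³⁺] = 2s = 3.53×10⁻²⁰ M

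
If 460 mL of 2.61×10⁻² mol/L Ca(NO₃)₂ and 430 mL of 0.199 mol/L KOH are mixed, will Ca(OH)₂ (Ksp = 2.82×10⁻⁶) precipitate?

Yes

Total volume after mixing = 460 + 430 = 890 mL.
[Ca²⁺] = (2.61×10⁻²)(460)/890 = 1.35×10⁻² mol/L
[OH⁻] = (0.199)(430)/890 = 9.61×10⁻² mol/L
Q = [Ca²⁺][OH⁻]^2 = 1.25×10⁻⁴
Q = 1.25×10⁻⁴ > Ksp = 2.82×10⁻⁶, so the solution is supersaturated and Ca(OH)₂ precipitates.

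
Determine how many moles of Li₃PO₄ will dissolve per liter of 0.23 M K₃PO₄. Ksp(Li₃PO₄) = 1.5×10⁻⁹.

Li₃PO₄(s) ⇌ 3 Li⁺(aq) + PO₄³⁻(aq)
With PO₄³⁻ already at 0.23 M and s small, take [PO₄³⁻] ≈ 0.23 M and [Li⁺] = 3s.
Ksp = [Li⁺]^3[PO₄³⁻] = (3s)^3(0.23)
(3s)^3 = 1.5×10⁻⁹ / (0.23) = 6.5×10⁻⁹
s = 6.2×10⁻⁴ M

6.2×10⁻⁴ M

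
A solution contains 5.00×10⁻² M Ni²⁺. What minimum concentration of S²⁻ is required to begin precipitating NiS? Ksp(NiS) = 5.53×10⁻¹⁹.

1.11×10⁻¹⁷ M

The threshold for precipitation is Q = Ksp.
NiS(s) ⇌ Ni²⁺(aq) + S²⁻(aq)
Ksp = [Ni²⁺][S²⁻] = [S²⁻](5.00×10⁻²)
[S²⁻] = 5.53×10⁻¹⁹ / (5.00×10⁻²) = 1.11×10⁻¹⁷
[S²⁻] = 1.11×10⁻¹⁷ M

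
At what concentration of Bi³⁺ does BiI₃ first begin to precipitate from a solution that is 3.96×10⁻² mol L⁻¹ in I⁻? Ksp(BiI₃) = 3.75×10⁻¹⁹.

A salt starts to precipitate once the ion product Q reaches its Ksp.
BiI₃(s) ⇌ Bi³⁺(aq) + 3 I⁻(aq)
Ksp = [Bi³⁺][I⁻]^3 = [Bi³⁺](3.96×10⁻²)^3
[Bi³⁺] = 3.75×10⁻¹⁹ / (3.96×10⁻²)^3 = 6.04×10⁻¹⁵
[Bi³⁺] = 6.04×10⁻¹⁵ mol L⁻¹

6.04×10⁻¹⁵ M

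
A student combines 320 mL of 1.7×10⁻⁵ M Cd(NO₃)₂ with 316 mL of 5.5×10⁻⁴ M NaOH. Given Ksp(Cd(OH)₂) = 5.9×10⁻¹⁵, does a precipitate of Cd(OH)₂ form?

Yes

After mixing, V = 320 mL + 316 mL = 636 mL.
[Cd²⁺] = (1.7×10⁻⁵)(320)/636 = 8.6×10⁻⁶ M
[OH⁻] = (5.5×10⁻⁴)(316)/636 = 2.7×10⁻⁴ M
Q = [Cd²⁺][OH⁻]^2 = 6.4×10⁻¹³
Since Q (6.4×10⁻¹³) exceeds Ksp (5.9×10⁻¹⁵), Cd(OH)₂ will precipitate.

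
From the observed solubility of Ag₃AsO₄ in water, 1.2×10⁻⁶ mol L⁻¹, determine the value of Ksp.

Ksp = 5.6×10⁻²³

Ag₃AsO₄(s) ⇌ 3 Ag⁺(aq) + AsO₄³⁻(aq)
For each mole of Ag₃AsO₄ that dissolves per liter, [Ag⁺] = 3s and [AsO₄³⁻] = s; let s denote this solubility.
Ksp = [Ag⁺]^3[AsO₄³⁻] = (3s)^3 · s = 27s^4
Ksp = 27 × (1.2×10⁻⁶)^4 = 5.6×10⁻²³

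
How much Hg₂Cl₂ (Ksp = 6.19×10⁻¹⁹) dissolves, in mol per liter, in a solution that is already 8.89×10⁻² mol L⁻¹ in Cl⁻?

Hg₂Cl₂(s) ⇌ Hg₂²⁺(aq) + 2 Cl⁻(aq)
The solution already contains Cl⁻ at 8.89×10⁻² mol L⁻¹. Let s be the molar solubility of Hg₂Cl₂.
[Cl⁻] ≈ 8.89×10⁻² mol L⁻¹ (common ion dominates); [Hg₂²⁺] = s.
Ksp = [Hg₂²⁺][Cl⁻]^2 = s(8.89×10⁻²)^2
s = 6.19×10⁻¹⁹ / (8.89×10⁻²)^2 = 7.83×10⁻¹⁷
s = 7.83×10⁻¹⁷ mol L⁻¹

7.83×10⁻¹⁷ M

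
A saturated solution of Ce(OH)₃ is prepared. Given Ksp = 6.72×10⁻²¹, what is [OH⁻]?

Ce(OH)₃(s) ⇌ Ce³⁺(aq) + 3 OH⁻(aq)
With molar solubility s: [Ce³⁺] = s, [OH⁻] = 3s.
Ksp = [Ce³⁺][OH⁻]^3 = s · (3s)^3 = 27s^4 = 6.72×10⁻²¹
s = 3.97×10⁻⁶ M
[OH⁻] = 3s = 1.19×10⁻⁵ M

1.19×10⁻⁵ M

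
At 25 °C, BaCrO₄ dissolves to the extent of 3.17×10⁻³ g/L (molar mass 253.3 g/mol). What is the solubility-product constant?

s = (3.17×10⁻³ g L⁻¹)/(253.3 g mol⁻¹) = 1.2515×10⁻⁵ M
BaCrO₄(s) ⇌ Ba²⁺(aq) + CrO₄²⁻(aq)
Call the molar solubility s, so that [Ba²⁺] = s and [CrO₄²⁻] = s.
Ksp = [Ba²⁺][CrO₄²⁻] = s · s = s^2
Ksp = (1.2515×10⁻⁵)^2 = 1.57×10⁻¹⁰

Ksp = 1.57×10⁻¹⁰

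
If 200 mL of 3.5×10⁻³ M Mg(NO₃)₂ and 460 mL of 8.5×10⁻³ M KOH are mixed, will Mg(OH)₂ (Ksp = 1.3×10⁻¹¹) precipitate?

After mixing, V = 200 mL + 460 mL = 660 mL.
[Mg²⁺] = (3.5×10⁻³)(200)/660 = 1.1×10⁻³ M
[OH⁻] = (8.5×10⁻³)(460)/660 = 5.9×10⁻³ M
Q = [Mg²⁺][OH⁻]^2 = 3.7×10⁻⁸
Q = 3.7×10⁻⁸ > Ksp = 1.3×10⁻¹¹, so the solution is supersaturated and Mg(OH)₂ precipitates.

Yes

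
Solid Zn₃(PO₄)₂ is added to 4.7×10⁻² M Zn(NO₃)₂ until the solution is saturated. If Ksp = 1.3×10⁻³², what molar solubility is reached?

5.6×10⁻¹⁵ M

Zn₃(PO₄)₂(s) ⇌ 3 Zn²⁺(aq) + 2 PO₄³⁻(aq)
With Zn²⁺ already at 4.7×10⁻² M and s small, take [Zn²⁺] ≈ 4.7×10⁻² M and [PO₄³⁻] = 2s.
Ksp = [Zn²⁺]^3[PO₄³⁻]^2 = (4.7×10⁻²)^3(2s)^2
(2s)^2 = 1.3×10⁻³² / (4.7×10⁻²)^3 = 1.3×10⁻²⁸
s = 5.6×10⁻¹⁵ M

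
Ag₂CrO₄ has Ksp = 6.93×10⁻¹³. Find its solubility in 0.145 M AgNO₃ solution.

3.30×10⁻¹¹ M

Ag₂CrO₄(s) ⇌ 2 Ag⁺(aq) + CrO₄²⁻(aq)
Let s be the solubility of Ag₂CrO₄ here. The common ion gives [Ag⁺] ≈ 0.145 M, and [CrO₄²⁻] = s.
Ksp = [Ag⁺]^2[CrO₄²⁻] = (0.145)^2s
s = 6.93×10⁻¹³ / (0.145)^2 = 3.30×10⁻¹¹
s = 3.30×10⁻¹¹ M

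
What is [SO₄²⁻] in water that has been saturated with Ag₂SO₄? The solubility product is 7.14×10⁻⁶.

Ag₂SO₄(s) ⇌ 2 Ag⁺(aq) + SO₄²⁻(aq)
Let s be the molar solubility. Then [Ag⁺] = 2s and [SO₄²⁻] = s.
Ksp = [Ag⁺]^2[SO₄²⁻] = (2s)^2 · s = 4s^3 = 7.14×10⁻⁶
s = 1.21×10⁻² mol/L
[SO₄²⁻] = s = 1.21×10⁻² mol/L

1.21×10⁻² M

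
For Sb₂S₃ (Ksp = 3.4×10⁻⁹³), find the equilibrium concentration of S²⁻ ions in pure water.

Sb₂S₃(s) ⇌ 2 Sb³⁺(aq) + 3 S²⁻(aq)
Let s be the molar solubility. Then [Sb³⁺] = 2s and [S²⁻] = 3s.
Ksp = [Sb³⁺]^2[S²⁻]^3 = (2s)^2 · (3s)^3 = 108s^5 = 3.4×10⁻⁹³
s = 1.3×10⁻¹⁹ mol L⁻¹
[S²⁻] = 3s = 3.8×10⁻¹⁹ mol L⁻¹

3.8×10⁻¹⁹ M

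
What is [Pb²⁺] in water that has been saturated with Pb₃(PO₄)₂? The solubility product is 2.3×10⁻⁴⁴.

Pb₃(PO₄)₂(s) ⇌ 3 Pb²⁺(aq) + 2 PO₄³⁻(aq)
For each mole of Pb₃(PO₄)₂ that dissolves per liter, [Pb²⁺] = 3s and [PO₄³⁻] = 2s; let s denote this solubility.
Ksp = [Pb²⁺]^3[PO₄³⁻]^2 = (3s)^3 · (2s)^2 = 108s^5 = 2.3×10⁻⁴⁴
s = 7.3×10⁻¹⁰ mol/L
[Pb²⁺] = 3s = 2.2×10⁻⁹ mol/L

2.2×10⁻⁹ M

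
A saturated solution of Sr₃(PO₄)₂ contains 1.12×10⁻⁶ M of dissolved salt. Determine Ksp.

Ksp = 1.90×10⁻²⁸

Sr₃(PO₄)₂(s) ⇌ 3 Sr²⁺(aq) + 2 PO₄³⁻(aq)
For each mole of Sr₃(PO₄)₂ that dissolves per liter, [Sr²⁺] = 3s and [PO₄³⁻] = 2s; let s denote this solubility.
Ksp = [Sr²⁺]^3[PO₄³⁻]^2 = (3s)^3 · (2s)^2 = 108s^5
Ksp = 108 × (1.12×10⁻⁶)^5 = 1.90×10⁻²⁸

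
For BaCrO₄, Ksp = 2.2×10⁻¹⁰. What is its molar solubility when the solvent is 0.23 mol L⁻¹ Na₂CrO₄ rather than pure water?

9.6×10⁻¹⁰ M

BaCrO₄(s) ⇌ Ba²⁺(aq) + CrO₄²⁻(aq)
CrO₄²⁻ is already present at 0.23 mol L⁻¹. If s mol/L of BaCrO₄ dissolves, [Ba²⁺] = s while [CrO₄²⁻] ≈ 0.23 mol L⁻¹.
Ksp = [Ba²⁺][CrO₄²⁻] = s(0.23)
s = 2.2×10⁻¹⁰ / (0.23) = 9.6×10⁻¹⁰
s = 9.6×10⁻¹⁰ mol L⁻¹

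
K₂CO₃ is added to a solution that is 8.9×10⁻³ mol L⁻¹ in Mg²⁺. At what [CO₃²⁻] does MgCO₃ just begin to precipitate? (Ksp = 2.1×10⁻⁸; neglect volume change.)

Precipitation begins when Q = Ksp.
MgCO₃(s) ⇌ Mg²⁺(aq) + CO₃²⁻(aq)
Ksp = [Mg²⁺][CO₃²⁻] = [CO₃²⁻](8.9×10⁻³)
[CO₃²⁻] = 2.1×10⁻⁸ / (8.9×10⁻³) = 2.4×10⁻⁶
[CO₃²⁻] = 2.4×10⁻⁶ mol L⁻¹

2.4×10⁻⁶ M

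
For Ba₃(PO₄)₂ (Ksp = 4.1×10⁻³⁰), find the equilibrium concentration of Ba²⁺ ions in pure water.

1.6×10⁻⁶ M

Ba₃(PO₄)₂(s) ⇌ 3 Ba²⁺(aq) + 2 PO₄³⁻(aq)
Call the molar solubility s, so that [Ba²⁺] = 3s and [PO₄³⁻] = 2s.
Ksp = [Ba²⁺]^3[PO₄³⁻]^2 = (3s)^3 · (2s)^2 = 108s^5 = 4.1×10⁻³⁰
s = 5.2×10⁻⁷ mol/L
[Ba²⁺] = 3s = 1.6×10⁻⁶ mol/L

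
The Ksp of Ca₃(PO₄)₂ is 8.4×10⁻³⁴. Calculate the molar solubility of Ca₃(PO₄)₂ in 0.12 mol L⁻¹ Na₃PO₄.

1.3×10⁻¹¹ M

Ca₃(PO₄)₂(s) ⇌ 3 Ca²⁺(aq) + 2 PO₄³⁻(aq)
PO₄³⁻ is already present at 0.12 mol L⁻¹. If s mol/L of Ca₃(PO₄)₂ dissolves, [Ca²⁺] = 3s while [PO₄³⁻] ≈ 0.12 mol L⁻¹.
Ksp = [Ca²⁺]^3[PO₄³⁻]^2 = (3s)^3(0.12)^2
(3s)^3 = 8.4×10⁻³⁴ / (0.12)^2 = 5.8×10⁻³²
s = 1.3×10⁻¹¹ mol L⁻¹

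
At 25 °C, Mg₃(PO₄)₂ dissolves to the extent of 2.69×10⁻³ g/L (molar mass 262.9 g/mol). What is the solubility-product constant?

Ksp = 1.21×10⁻²³

Molar solubility s = (2.69×10⁻³ g/L) / (262.9 g/mol) = 1.0232×10⁻⁵ mol/L
Mg₃(PO₄)₂(s) ⇌ 3 Mg²⁺(aq) + 2 PO₄³⁻(aq)
Let s be the molar solubility. Then [Mg²⁺] = 3s and [PO₄³⁻] = 2s.
Ksp = [Mg²⁺]^3[PO₄³⁻]^2 = (3s)^3 · (2s)^2 = 108s^5
Ksp = 108 × (1.0232×10⁻⁵)^5 = 1.21×10⁻²³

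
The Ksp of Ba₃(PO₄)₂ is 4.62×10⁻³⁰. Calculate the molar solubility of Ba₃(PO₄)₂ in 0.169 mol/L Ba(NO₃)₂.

Ba₃(PO₄)₂(s) ⇌ 3 Ba²⁺(aq) + 2 PO₄³⁻(aq)
Let s be the solubility of Ba₃(PO₄)₂ here. The common ion gives [Ba²⁺] ≈ 0.169 mol/L, and [PO₄³⁻] = 2s.
Ksp = [Ba²⁺]^3[PO₄³⁻]^2 = (0.169)^3(2s)^2
(2s)^2 = 4.62×10⁻³⁰ / (0.169)^3 = 9.57×10⁻²⁸
s = 1.55×10⁻¹⁴ mol/L

1.55×10⁻¹⁴ M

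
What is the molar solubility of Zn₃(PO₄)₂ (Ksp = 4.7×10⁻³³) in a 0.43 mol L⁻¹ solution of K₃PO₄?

Zn₃(PO₄)₂(s) ⇌ 3 Zn²⁺(aq) + 2 PO₄³⁻(aq)
The solution already contains PO₄³⁻ at 0.43 mol L⁻¹. Let s be the molar solubility of Zn₃(PO₄)₂.
[PO₄³⁻] ≈ 0.43 mol L⁻¹ (common ion dominates); [Zn²⁺] = 3s.
Ksp = [Zn²⁺]^3[PO₄³⁻]^2 = (3s)^3(0.43)^2
(3s)^3 = 4.7×10⁻³³ / (0.43)^2 = 2.5×10⁻³²
s = 9.8×10⁻¹² mol L⁻¹

9.8×10⁻¹² M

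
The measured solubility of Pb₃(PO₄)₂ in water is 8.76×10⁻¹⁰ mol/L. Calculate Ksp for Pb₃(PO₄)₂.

Ksp = 5.57×10⁻⁴⁴

Pb₃(PO₄)₂(s) ⇌ 3 Pb²⁺(aq) + 2 PO₄³⁻(aq)
With molar solubility s: [Pb²⁺] = 3s, [PO₄³⁻] = 2s.
Ksp = [Pb²⁺]^3[PO₄³⁻]^2 = (3s)^3 · (2s)^2 = 108s^5
Ksp = 108 × (8.76×10⁻¹⁰)^5 = 5.57×10⁻⁴⁴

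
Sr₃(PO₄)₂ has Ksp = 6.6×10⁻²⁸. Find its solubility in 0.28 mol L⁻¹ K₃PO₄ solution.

6.8×10⁻¹⁰ M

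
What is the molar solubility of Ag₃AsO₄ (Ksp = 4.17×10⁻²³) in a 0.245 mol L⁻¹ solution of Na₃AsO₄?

Ag₃AsO₄(s) ⇌ 3 Ag⁺(aq) + AsO₄³⁻(aq)
Let s be the solubility of Ag₃AsO₄ here. The common ion gives [AsO₄³⁻] ≈ 0.245 mol L⁻¹, and [Ag⁺] = 3s.
Ksp = [Ag⁺]^3[AsO₄³⁻] = (3s)^3(0.245)
(3s)^3 = 4.17×10⁻²³ / (0.245) = 1.70×10⁻²²
s = 1.85×10⁻⁸ mol L⁻¹

1.85×10⁻⁸ M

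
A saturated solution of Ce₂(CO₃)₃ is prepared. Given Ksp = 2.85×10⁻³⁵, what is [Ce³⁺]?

9.67×10⁻⁸ M

Ce₂(CO₃)₃(s) ⇌ 2 Ce³⁺(aq) + 3 CO₃²⁻(aq)
For each mole of Ce₂(CO₃)₃ that dissolves per liter, [Ce³⁺] = 2s and [CO₃²⁻] = 3s; let s denote this solubility.
Ksp = [Ce³⁺]^2[CO₃²⁻]^3 = (2s)^2 · (3s)^3 = 108s^5 = 2.85×10⁻³⁵
s = 4.83×10⁻⁸ mol L⁻¹
[Ce³⁺] = 2s = 9.67×10⁻⁸ mol L⁻¹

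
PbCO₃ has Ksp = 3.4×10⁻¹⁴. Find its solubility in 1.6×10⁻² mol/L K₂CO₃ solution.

2.1×10⁻¹² M

PbCO₃(s) ⇌ Pb²⁺(aq) + CO₃²⁻(aq)
The solution already contains CO₃²⁻ at 1.6×10⁻² mol/L. Let s be the molar solubility of PbCO₃.
[CO₃²⁻] ≈ 1.6×10⁻² mol/L (common ion dominates); [Pb²⁺] = s.
Ksp = [Pb²⁺][CO₃²⁻] = s(1.6×10⁻²)
s = 3.4×10⁻¹⁴ / (1.6×10⁻²) = 2.1×10⁻¹²
s = 2.1×10⁻¹² mol/L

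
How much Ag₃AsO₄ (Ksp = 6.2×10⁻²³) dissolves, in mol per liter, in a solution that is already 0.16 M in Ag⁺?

Ag₃AsO₄(s) ⇌ 3 Ag⁺(aq) + AsO₄³⁻(aq)
Let s be the solubility of Ag₃AsO₄ here. The common ion gives [Ag⁺] ≈ 0.16 M, and [AsO₄³⁻] = s.
Ksp = [Ag⁺]^3[AsO₄³⁻] = (0.16)^3s
s = 6.2×10⁻²³ / (0.16)^3 = 1.5×10⁻²⁰
s = 1.5×10⁻²⁰ M

1.5×10⁻²⁰ M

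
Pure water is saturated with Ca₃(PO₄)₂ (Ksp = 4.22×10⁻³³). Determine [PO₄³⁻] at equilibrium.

Ca₃(PO₄)₂(s) ⇌ 3 Ca²⁺(aq) + 2 PO₄³⁻(aq)
Let s be the molar solubility. Then [Ca²⁺] = 3s and [PO₄³⁻] = 2s.
Ksp = [Ca²⁺]^3[PO₄³⁻]^2 = (3s)^3 · (2s)^2 = 108s^5 = 4.22×10⁻³³
s = 1.31×10⁻⁷ M
[PO₄³⁻] = 2s = 2.63×10⁻⁷ M

2.63×10⁻⁷ M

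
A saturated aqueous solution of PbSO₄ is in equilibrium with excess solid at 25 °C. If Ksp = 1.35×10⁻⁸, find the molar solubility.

1.16×10⁻⁴ M

PbSO₄(s) ⇌ Pb²⁺(aq) + SO₄²⁻(aq)
If s mol/L of PbSO₄ dissolves, [Pb²⁺] = s and [SO₄²⁻] = s.
Ksp = [Pb²⁺][SO₄²⁻] = s · s = s^2
s^2 = 1.35×10⁻⁸
s = 1.16×10⁻⁴ mol L⁻¹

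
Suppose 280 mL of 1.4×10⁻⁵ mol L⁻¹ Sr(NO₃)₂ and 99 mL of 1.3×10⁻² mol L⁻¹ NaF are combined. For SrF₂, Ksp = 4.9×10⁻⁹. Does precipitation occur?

After mixing, V = 280 mL + 99 mL = 379 mL.
[Sr²⁺] = (1.4×10⁻⁵)(280)/379 = 1.0×10⁻⁵ mol L⁻¹
[F⁻] = (1.3×10⁻²)(99)/379 = 3.4×10⁻³ mol L⁻¹
Q = [Sr²⁺][F⁻]^2 = 1.2×10⁻¹⁰
Q < Ksp (1.2×10⁻¹⁰ vs 4.9×10⁻⁹); the solution remains unsaturated and no precipitate forms.

No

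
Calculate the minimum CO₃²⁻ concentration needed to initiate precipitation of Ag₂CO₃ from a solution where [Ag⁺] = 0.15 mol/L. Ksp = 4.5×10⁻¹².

2.0×10⁻¹⁰ M

Each salt precipitates once Q = Ksp for that salt.
Ag₂CO₃(s) ⇌ 2 Ag⁺(aq) + CO₃²⁻(aq)
Ksp = [Ag⁺]^2[CO₃²⁻] = [CO₃²⁻](0.15)^2
[CO₃²⁻] = 4.5×10⁻¹² / (0.15)^2 = 2.0×10⁻¹⁰
[CO₃²⁻] = 2.0×10⁻¹⁰ mol/L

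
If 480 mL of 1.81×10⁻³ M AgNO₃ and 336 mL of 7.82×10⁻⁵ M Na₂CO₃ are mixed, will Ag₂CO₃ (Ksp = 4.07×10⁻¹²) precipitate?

The combined volume is 816 mL.
[Ag⁺] = (1.81×10⁻³)(480)/816 = 1.06×10⁻³ M
[CO₃²⁻] = (7.82×10⁻⁵)(336)/816 = 3.22×10⁻⁵ M
Q = [Ag⁺]^2[CO₃²⁻] = 3.65×10⁻¹¹
Q = 3.65×10⁻¹¹ > Ksp = 4.07×10⁻¹², so the solution is supersaturated and Ag₂CO₃ precipitates.

Yes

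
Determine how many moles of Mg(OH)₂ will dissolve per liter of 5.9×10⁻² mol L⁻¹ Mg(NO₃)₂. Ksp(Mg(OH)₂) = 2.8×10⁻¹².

Mg(OH)₂(s) ⇌ Mg²⁺(aq) + 2 OH⁻(aq)
Mg²⁺ is already present at 5.9×10⁻² mol L⁻¹. If s mol/L of Mg(OH)₂ dissolves, [OH⁻] = 2s while [Mg²⁺] ≈ 5.9×10⁻² mol L⁻¹.
Ksp = [Mg²⁺][OH⁻]^2 = (5.9×10⁻²)(2s)^2
(2s)^2 = 2.8×10⁻¹² / (5.9×10⁻²) = 4.7×10⁻¹¹
s = 3.4×10⁻⁶ mol L⁻¹

3.4×10⁻⁶ M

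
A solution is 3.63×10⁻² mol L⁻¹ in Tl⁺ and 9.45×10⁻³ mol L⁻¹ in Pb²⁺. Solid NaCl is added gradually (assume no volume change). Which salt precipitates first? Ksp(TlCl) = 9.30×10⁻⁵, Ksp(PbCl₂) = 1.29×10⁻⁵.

Each salt precipitates once Q = Ksp for that salt.
For TlCl: [Cl⁻] = (Ksp/[Tl⁺]) = 2.56×10⁻³ mol L⁻¹
For PbCl₂: [Cl⁻] = (Ksp/[Pb²⁺])^(1/2) = 3.69×10⁻² mol L⁻¹
TlCl requires the lower [Cl⁻], so it precipitates first.

TlCl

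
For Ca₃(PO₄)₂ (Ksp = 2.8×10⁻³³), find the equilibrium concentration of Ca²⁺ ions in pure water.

Ca₃(PO₄)₂(s) ⇌ 3 Ca²⁺(aq) + 2 PO₄³⁻(aq)
With molar solubility s: [Ca²⁺] = 3s, [PO₄³⁻] = 2s.
Ksp = [Ca²⁺]^3[PO₄³⁻]^2 = (3s)^3 · (2s)^2 = 108s^5 = 2.8×10⁻³³
s = 1.2×10⁻⁷ M
[Ca²⁺] = 3s = 3.6×10⁻⁷ M

3.6×10⁻⁷ M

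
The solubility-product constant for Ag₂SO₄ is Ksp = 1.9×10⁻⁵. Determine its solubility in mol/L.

1.7×10⁻² M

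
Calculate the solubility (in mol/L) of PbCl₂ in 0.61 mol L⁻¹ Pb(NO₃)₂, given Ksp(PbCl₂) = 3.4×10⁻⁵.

3.7×10⁻³ M

PbCl₂(s) ⇌ Pb²⁺(aq) + 2 Cl⁻(aq)
The solution already contains Pb²⁺ at 0.61 mol L⁻¹. Let s be the molar solubility of PbCl₂.
[Pb²⁺] ≈ 0.61 mol L⁻¹ (common ion dominates); [Cl⁻] = 2s.
Ksp = [Pb²⁺][Cl⁻]^2 = (0.61)(2s)^2
(2s)^2 = 3.4×10⁻⁵ / (0.61) = 5.6×10⁻⁵
s = 3.7×10⁻³ mol L⁻¹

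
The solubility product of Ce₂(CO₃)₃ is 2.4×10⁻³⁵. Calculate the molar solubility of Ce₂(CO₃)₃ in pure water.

4.7×10⁻⁸ M

Ce₂(CO₃)₃(s) ⇌ 2 Ce³⁺(aq) + 3 CO₃²⁻(aq)
Call the molar solubility s, so that [Ce³⁺] = 2s and [CO₃²⁻] = 3s.
Ksp = [Ce³⁺]^2[CO₃²⁻]^3 = (2s)^2 · (3s)^3 = 108s^5
108s^5 = 2.4×10⁻³⁵  ⇒  s^5 = 2.2×10⁻³⁷
s = (2.2×10⁻³⁷)^(1/5) = 4.7×10⁻⁸ M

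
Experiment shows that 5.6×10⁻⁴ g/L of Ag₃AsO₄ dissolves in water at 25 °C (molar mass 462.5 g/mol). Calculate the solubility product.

Molar solubility s = (5.6×10⁻⁴ g/L) / (462.5 g/mol) = 1.211×10⁻⁶ mol/L
Ag₃AsO₄(s) ⇌ 3 Ag⁺(aq) + AsO₄³⁻(aq)
For each mole of Ag₃AsO₄ that dissolves per liter, [Ag⁺] = 3s and [AsO₄³⁻] = s; let s denote this solubility.
Ksp = [Ag⁺]^3[AsO₄³⁻] = (3s)^3 · s = 27s^4
Ksp = 27 × (1.211×10⁻⁶)^4 = 5.8×10⁻²³

Ksp = 5.8×10⁻²³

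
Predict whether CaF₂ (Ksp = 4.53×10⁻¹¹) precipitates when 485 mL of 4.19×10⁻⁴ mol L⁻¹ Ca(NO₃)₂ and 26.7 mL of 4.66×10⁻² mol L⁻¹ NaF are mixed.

Total volume after mixing = 485 + 26.7 = 511.7 mL.
[Ca²⁺] = (4.19×10⁻⁴)(485)/511.7 = 3.97×10⁻⁴ mol L⁻¹
[F⁻] = (4.66×10⁻²)(26.7)/511.7 = 2.43×10⁻³ mol L⁻¹
Q = [Ca²⁺][F⁻]^2 = 2.35×10⁻⁹
Since Q (2.35×10⁻⁹) exceeds Ksp (4.53×10⁻¹¹), CaF₂ will precipitate.

Yes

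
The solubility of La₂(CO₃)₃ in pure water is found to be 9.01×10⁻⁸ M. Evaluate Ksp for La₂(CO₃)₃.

Ksp = 6.41×10⁻³⁴

La₂(CO₃)₃(s) ⇌ 2 La³⁺(aq) + 3 CO₃²⁻(aq)
For each mole of La₂(CO₃)₃ that dissolves per liter, [La³⁺] = 2s and [CO₃²⁻] = 3s; let s denote this solubility.
Ksp = [La³⁺]^2[CO₃²⁻]^3 = (2s)^2 · (3s)^3 = 108s^5
Ksp = 108 × (9.01×10⁻⁸)^5 = 6.41×10⁻³⁴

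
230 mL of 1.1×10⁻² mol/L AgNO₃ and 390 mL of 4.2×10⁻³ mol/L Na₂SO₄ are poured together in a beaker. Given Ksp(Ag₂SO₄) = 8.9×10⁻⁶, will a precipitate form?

No

The combined volume is 620 mL.
[Ag⁺] = (1.1×10⁻²)(230)/620 = 4.1×10⁻³ mol/L
[SO₄²⁻] = (4.2×10⁻³)(390)/620 = 2.6×10⁻³ mol/L
Q = [Ag⁺]^2[SO₄²⁻] = 4.4×10⁻⁸
Since Q (4.4×10⁻⁸) is less than Ksp (8.9×10⁻⁶), no Ag₂SO₄ precipitates.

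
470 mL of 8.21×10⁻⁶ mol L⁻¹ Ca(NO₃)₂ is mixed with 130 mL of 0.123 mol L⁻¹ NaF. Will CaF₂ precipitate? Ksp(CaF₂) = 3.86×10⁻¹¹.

The combined volume is 600 mL.
[Ca²⁺] = (8.21×10⁻⁶)(470)/600 = 6.43×10⁻⁶ mol L⁻¹
[F⁻] = (0.123)(130)/600 = 2.67×10⁻² mol L⁻¹
Q = [Ca²⁺][F⁻]^2 = 4.57×10⁻⁹
Q = 4.57×10⁻⁹ > Ksp = 3.86×10⁻¹¹, so the solution is supersaturated and CaF₂ precipitates.

Yes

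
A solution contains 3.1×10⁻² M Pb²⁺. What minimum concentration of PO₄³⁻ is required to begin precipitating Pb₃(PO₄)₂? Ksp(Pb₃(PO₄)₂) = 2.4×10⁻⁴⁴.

2.8×10⁻²⁰ M

A salt starts to precipitate once the ion product Q reaches its Ksp.
Pb₃(PO₄)₂(s) ⇌ 3 Pb²⁺(aq) + 2 PO₄³⁻(aq)
Ksp = [Pb²⁺]^3[PO₄³⁻]^2 = [PO₄³⁻]^2(3.1×10⁻²)^3
[PO₄³⁻]^2 = 2.4×10⁻⁴⁴ / (3.1×10⁻²)^3 = 8.1×10⁻⁴⁰
[PO₄³⁻] = 2.8×10⁻²⁰ M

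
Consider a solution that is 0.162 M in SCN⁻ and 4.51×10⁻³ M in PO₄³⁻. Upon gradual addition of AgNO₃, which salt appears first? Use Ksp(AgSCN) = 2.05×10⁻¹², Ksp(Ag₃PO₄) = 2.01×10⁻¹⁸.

Each salt precipitates once Q = Ksp for that salt.
For AgSCN: [Ag⁺] = (Ksp/[SCN⁻]) = 1.27×10⁻¹¹ M
For Ag₃PO₄: [Ag⁺] = (Ksp/[PO₄³⁻])^(1/3) = 7.64×10⁻⁶ M
Since AgSCN needs less Ag⁺ to reach saturation, it precipitates first.

AgSCN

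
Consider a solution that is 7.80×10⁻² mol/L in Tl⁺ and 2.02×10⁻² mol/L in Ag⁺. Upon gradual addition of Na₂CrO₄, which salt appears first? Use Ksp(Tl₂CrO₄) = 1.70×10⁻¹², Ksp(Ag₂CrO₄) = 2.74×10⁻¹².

Tl₂CrO₄

Precipitation of each salt begins when its ion product equals Ksp.
For Tl₂CrO₄: [CrO₄²⁻] = (Ksp/[Tl⁺]^2) = 2.79×10⁻¹⁰ mol/L
For Ag₂CrO₄: [CrO₄²⁻] = (Ksp/[Ag⁺]^2) = 6.72×10⁻⁹ mol/L
Since Tl₂CrO₄ needs less CrO₄²⁻ to reach saturation, it precipitates first.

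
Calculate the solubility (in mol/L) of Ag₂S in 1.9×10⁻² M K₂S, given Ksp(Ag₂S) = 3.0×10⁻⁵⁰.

6.3×10⁻²⁵ M

Ag₂S(s) ⇌ 2 Ag⁺(aq) + S²⁻(aq)
The solution already contains S²⁻ at 1.9×10⁻² M. Let s be the molar solubility of Ag₂S.
[S²⁻] ≈ 1.9×10⁻² M (common ion dominates); [Ag⁺] = 2s.
Ksp = [Ag⁺]^2[S²⁻] = (2s)^2(1.9×10⁻²)
(2s)^2 = 3.0×10⁻⁵⁰ / (1.9×10⁻²) = 1.6×10⁻⁴⁸
s = 6.3×10⁻²⁵ M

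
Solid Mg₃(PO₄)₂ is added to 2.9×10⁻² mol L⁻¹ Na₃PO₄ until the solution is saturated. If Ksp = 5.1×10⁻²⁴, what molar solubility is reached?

Mg₃(PO₄)₂(s) ⇌ 3 Mg²⁺(aq) + 2 PO₄³⁻(aq)
Let s be the solubility of Mg₃(PO₄)₂ here. The common ion gives [PO₄³⁻] ≈ 2.9×10⁻² mol L⁻¹, and [Mg²⁺] = 3s.
Ksp = [Mg²⁺]^3[PO₄³⁻]^2 = (3s)^3(2.9×10⁻²)^2
(3s)^3 = 5.1×10⁻²⁴ / (2.9×10⁻²)^2 = 6.1×10⁻²¹
s = 6.1×10⁻⁸ mol L⁻¹

6.1×10⁻⁸ M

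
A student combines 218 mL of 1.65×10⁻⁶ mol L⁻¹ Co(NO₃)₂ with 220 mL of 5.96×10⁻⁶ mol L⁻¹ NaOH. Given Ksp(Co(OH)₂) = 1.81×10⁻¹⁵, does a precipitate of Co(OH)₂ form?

No

After mixing, V = 218 mL + 220 mL = 438 mL.
[Co²⁺] = (1.65×10⁻⁶)(218)/438 = 8.21×10⁻⁷ mol L⁻¹
[OH⁻] = (5.96×10⁻⁶)(220)/438 = 2.99×10⁻⁶ mol L⁻¹
Q = [Co²⁺][OH⁻]^2 = 7.36×10⁻¹⁸
Since Q (7.36×10⁻¹⁸) is less than Ksp (1.81×10⁻¹⁵), no Co(OH)₂ precipitates.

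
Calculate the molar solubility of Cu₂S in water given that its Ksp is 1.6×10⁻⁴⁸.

7.4×10⁻¹⁷ M

Cu₂S(s) ⇌ 2 Cu⁺(aq) + S²⁻(aq)
For each mole of Cu₂S that dissolves per liter, [Cu⁺] = 2s and [S²⁻] = s; let s denote this solubility.
Ksp = [Cu⁺]^2[S²⁻] = (2s)^2 · s = 4s^3
4s^3 = 1.6×10⁻⁴⁸  ⇒  s^3 = 4.0×10⁻⁴⁹
s = (4.0×10⁻⁴⁹)^(1/3) = 7.4×10⁻¹⁷ mol L⁻¹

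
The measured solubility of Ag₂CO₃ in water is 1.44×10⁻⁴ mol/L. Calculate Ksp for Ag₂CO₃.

Ag₂CO₃(s) ⇌ 2 Ag⁺(aq) + CO₃²⁻(aq)
For each mole of Ag₂CO₃ that dissolves per liter, [Ag⁺] = 2s and [CO₃²⁻] = s; let s denote this solubility.
Ksp = [Ag⁺]^2[CO₃²⁻] = (2s)^2 · s = 4s^3
Ksp = 4 × (1.44×10⁻⁴)^3 = 1.19×10⁻¹¹

Ksp = 1.19×10⁻¹¹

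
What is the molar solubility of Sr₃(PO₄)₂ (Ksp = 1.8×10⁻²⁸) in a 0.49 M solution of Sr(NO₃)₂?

2.0×10⁻¹⁴ M

Sr₃(PO₄)₂(s) ⇌ 3 Sr²⁺(aq) + 2 PO₄³⁻(aq)
With Sr²⁺ already at 0.49 M and s small, take [Sr²⁺] ≈ 0.49 M and [PO₄³⁻] = 2s.
Ksp = [Sr²⁺]^3[PO₄³⁻]^2 = (0.49)^3(2s)^2
(2s)^2 = 1.8×10⁻²⁸ / (0.49)^3 = 1.5×10⁻²⁷
s = 2.0×10⁻¹⁴ M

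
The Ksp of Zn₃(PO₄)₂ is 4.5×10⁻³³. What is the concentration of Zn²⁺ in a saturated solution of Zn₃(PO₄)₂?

Zn₃(PO₄)₂(s) ⇌ 3 Zn²⁺(aq) + 2 PO₄³⁻(aq)
If s mol/L of Zn₃(PO₄)₂ dissolves, [Zn²⁺] = 3s and [PO₄³⁻] = 2s.
Ksp = [Zn²⁺]^3[PO₄³⁻]^2 = (3s)^3 · (2s)^2 = 108s^5 = 4.5×10⁻³³
s = 1.3×10⁻⁷ mol L⁻¹
[Zn²⁺] = 3s = 4.0×10⁻⁷ mol L⁻¹

4.0×10⁻⁷ M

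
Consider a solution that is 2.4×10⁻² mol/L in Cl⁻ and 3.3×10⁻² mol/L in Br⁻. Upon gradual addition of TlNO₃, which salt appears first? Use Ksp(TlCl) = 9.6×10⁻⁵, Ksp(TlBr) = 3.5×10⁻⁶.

A salt starts to precipitate once the ion product Q reaches its Ksp.
For TlCl: [Tl⁺] = (Ksp/[Cl⁻]) = 4.0×10⁻³ mol/L
For TlBr: [Tl⁺] = (Ksp/[Br⁻]) = 1.1×10⁻⁴ mol/L
Since TlBr needs less Tl⁺ to reach saturation, it precipitates first.

TlBr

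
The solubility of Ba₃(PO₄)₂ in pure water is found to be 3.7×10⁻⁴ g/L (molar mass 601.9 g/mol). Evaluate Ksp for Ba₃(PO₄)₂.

Ksp = 9.5×10⁻³⁰

s = (3.7×10⁻⁴ g L⁻¹)/(601.9 g mol⁻¹) = 6.147×10⁻⁷ M
Ba₃(PO₄)₂(s) ⇌ 3 Ba²⁺(aq) + 2 PO₄³⁻(aq)
For each mole of Ba₃(PO₄)₂ that dissolves per liter, [Ba²⁺] = 3s and [PO₄³⁻] = 2s; let s denote this solubility.
Ksp = [Ba²⁺]^3[PO₄³⁻]^2 = (3s)^3 · (2s)^2 = 108s^5
Ksp = 108 × (6.147×10⁻⁷)^5 = 9.5×10⁻³⁰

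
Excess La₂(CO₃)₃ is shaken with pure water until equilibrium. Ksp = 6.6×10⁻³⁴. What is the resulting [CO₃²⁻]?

La₂(CO₃)₃(s) ⇌ 2 La³⁺(aq) + 3 CO₃²⁻(aq)
Let s be the molar solubility. Then [La³⁺] = 2s and [CO₃²⁻] = 3s.
Ksp = [La³⁺]^2[CO₃²⁻]^3 = (2s)^2 · (3s)^3 = 108s^5 = 6.6×10⁻³⁴
s = 9.1×10⁻⁸ M
[CO₃²⁻] = 3s = 2.7×10⁻⁷ M

2.7×10⁻⁷ M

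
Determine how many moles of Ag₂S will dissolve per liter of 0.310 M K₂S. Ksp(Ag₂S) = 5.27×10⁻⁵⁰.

2.06×10⁻²⁵ M

Ag₂S(s) ⇌ 2 Ag⁺(aq) + S²⁻(aq)
Let s be the solubility of Ag₂S here. The common ion gives [S²⁻] ≈ 0.310 M, and [Ag⁺] = 2s.
Ksp = [Ag⁺]^2[S²⁻] = (2s)^2(0.310)
(2s)^2 = 5.27×10⁻⁵⁰ / (0.310) = 1.70×10⁻⁴⁹
s = 2.06×10⁻²⁵ M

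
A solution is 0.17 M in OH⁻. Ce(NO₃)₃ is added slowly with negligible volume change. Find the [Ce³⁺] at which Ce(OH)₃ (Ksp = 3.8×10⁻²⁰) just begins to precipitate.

Precipitation of each salt begins when its ion product equals Ksp.
Ce(OH)₃(s) ⇌ Ce³⁺(aq) + 3 OH⁻(aq)
Ksp = [Ce³⁺][OH⁻]^3 = [Ce³⁺](0.17)^3
[Ce³⁺] = 3.8×10⁻²⁰ / (0.17)^3 = 7.7×10⁻¹⁸
[Ce³⁺] = 7.7×10⁻¹⁸ M

7.7×10⁻¹⁸ M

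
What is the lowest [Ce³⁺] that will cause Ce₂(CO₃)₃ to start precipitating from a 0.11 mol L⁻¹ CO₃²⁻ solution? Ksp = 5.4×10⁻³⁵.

The threshold for precipitation is Q = Ksp.
Ce₂(CO₃)₃(s) ⇌ 2 Ce³⁺(aq) + 3 CO₃²⁻(aq)
Ksp = [Ce³⁺]^2[CO₃²⁻]^3 = [Ce³⁺]^2(0.11)^3
[Ce³⁺]^2 = 5.4×10⁻³⁵ / (0.11)^3 = 4.1×10⁻³²
[Ce³⁺] = 2.0×10⁻¹⁶ mol L⁻¹

2.0×10⁻¹⁶ M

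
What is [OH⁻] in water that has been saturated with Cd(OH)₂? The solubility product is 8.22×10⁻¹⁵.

2.54×10⁻⁵ M

Cd(OH)₂(s) ⇌ Cd²⁺(aq) + 2 OH⁻(aq)
If s mol/L of Cd(OH)₂ dissolves, [Cd²⁺] = s and [OH⁻] = 2s.
Ksp = [Cd²⁺][OH⁻]^2 = s · (2s)^2 = 4s^3 = 8.22×10⁻¹⁵
s = 1.27×10⁻⁵ M
[OH⁻] = 2s = 2.54×10⁻⁵ M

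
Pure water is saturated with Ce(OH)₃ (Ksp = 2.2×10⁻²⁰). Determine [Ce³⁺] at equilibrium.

5.3×10⁻⁶ M

Ce(OH)₃(s) ⇌ Ce³⁺(aq) + 3 OH⁻(aq)
Call the molar solubility s, so that [Ce³⁺] = s and [OH⁻] = 3s.
Ksp = [Ce³⁺][OH⁻]^3 = s · (3s)^3 = 27s^4 = 2.2×10⁻²⁰
s = 5.3×10⁻⁶ mol/L
[Ce³⁺] = s = 5.3×10⁻⁶ mol/L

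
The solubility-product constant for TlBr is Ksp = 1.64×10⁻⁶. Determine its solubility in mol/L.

TlBr(s) ⇌ Tl⁺(aq) + Br⁻(aq)
For each mole of TlBr that dissolves per liter, [Tl⁺] = s and [Br⁻] = s; let s denote this solubility.
Ksp = [Tl⁺][Br⁻] = s · s = s^2
s^2 = 1.64×10⁻⁶
s = 1.28×10⁻³ mol L⁻¹

1.28×10⁻³ M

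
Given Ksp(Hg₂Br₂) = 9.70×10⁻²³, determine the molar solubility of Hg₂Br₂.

2.89×10⁻⁸ M

Hg₂Br₂(s) ⇌ Hg₂²⁺(aq) + 2 Br⁻(aq)
Let s be the molar solubility. Then [Hg₂²⁺] = s and [Br⁻] = 2s.
Ksp = [Hg₂²⁺][Br⁻]^2 = s · (2s)^2 = 4s^3
4s^3 = 9.70×10⁻²³  ⇒  s^3 = 2.43×10⁻²³
Taking the 3rd root, s = 2.89×10⁻⁸ mol/L.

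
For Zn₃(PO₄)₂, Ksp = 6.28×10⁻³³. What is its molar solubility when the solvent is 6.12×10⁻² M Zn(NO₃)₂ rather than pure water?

Zn₃(PO₄)₂(s) ⇌ 3 Zn²⁺(aq) + 2 PO₄³⁻(aq)
Let s be the solubility of Zn₃(PO₄)₂ here. The common ion gives [Zn²⁺] ≈ 6.12×10⁻² M, and [PO₄³⁻] = 2s.
Ksp = [Zn²⁺]^3[PO₄³⁻]^2 = (6.12×10⁻²)^3(2s)^2
(2s)^2 = 6.28×10⁻³³ / (6.12×10⁻²)^3 = 2.74×10⁻²⁹
s = 2.62×10⁻¹⁵ M

2.62×10⁻¹⁵ M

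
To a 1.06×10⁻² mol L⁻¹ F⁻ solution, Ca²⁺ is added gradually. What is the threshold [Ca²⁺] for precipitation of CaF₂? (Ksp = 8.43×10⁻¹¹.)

7.50×10⁻⁷ M

Precipitation of each salt begins when its ion product equals Ksp.
CaF₂(s) ⇌ Ca²⁺(aq) + 2 F⁻(aq)
Ksp = [Ca²⁺][F⁻]^2 = [Ca²⁺](1.06×10⁻²)^2
[Ca²⁺] = 8.43×10⁻¹¹ / (1.06×10⁻²)^2 = 7.50×10⁻⁷
[Ca²⁺] = 7.50×10⁻⁷ mol L⁻¹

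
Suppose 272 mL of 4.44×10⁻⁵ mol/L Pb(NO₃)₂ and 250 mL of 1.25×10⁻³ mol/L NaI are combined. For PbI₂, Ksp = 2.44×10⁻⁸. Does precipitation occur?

After mixing, V = 272 mL + 250 mL = 522 mL.
[Pb²⁺] = (4.44×10⁻⁵)(272)/522 = 2.31×10⁻⁵ mol/L
[I⁻] = (1.25×10⁻³)(250)/522 = 5.99×10⁻⁴ mol/L
Q = [Pb²⁺][I⁻]^2 = 8.29×10⁻¹²
Q = 8.29×10⁻¹² < Ksp = 2.44×10⁻⁸, so the solution is unsaturated and no precipitate forms.

No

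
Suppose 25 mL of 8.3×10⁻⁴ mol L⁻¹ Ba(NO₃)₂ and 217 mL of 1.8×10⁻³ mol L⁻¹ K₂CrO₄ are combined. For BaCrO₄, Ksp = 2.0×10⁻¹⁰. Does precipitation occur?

Yes

Total volume after mixing = 25 + 217 = 242 mL.
[Ba²⁺] = (8.3×10⁻⁴)(25)/242 = 8.6×10⁻⁵ mol L⁻¹
[CrO₄²⁻] = (1.8×10⁻³)(217)/242 = 1.6×10⁻³ mol L⁻¹
Q = [Ba²⁺][CrO₄²⁻] = 1.4×10⁻⁷
Because Q > Ksp (1.4×10⁻⁷ vs 2.0×10⁻¹⁰), a precipitate of BaCrO₄ forms.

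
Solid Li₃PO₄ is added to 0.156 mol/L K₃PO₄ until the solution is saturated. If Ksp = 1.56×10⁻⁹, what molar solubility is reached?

Li₃PO₄(s) ⇌ 3 Li⁺(aq) + PO₄³⁻(aq)
Let s be the solubility of Li₃PO₄ here. The common ion gives [PO₄³⁻] ≈ 0.156 mol/L, and [Li⁺] = 3s.
Ksp = [Li⁺]^3[PO₄³⁻] = (3s)^3(0.156)
(3s)^3 = 1.56×10⁻⁹ / (0.156) = 1.00×10⁻⁸
s = 7.18×10⁻⁴ mol/L

7.18×10⁻⁴ M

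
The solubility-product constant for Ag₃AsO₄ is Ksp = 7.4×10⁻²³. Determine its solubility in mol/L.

Ag₃AsO₄(s) ⇌ 3 Ag⁺(aq) + AsO₄³⁻(aq)
Let s be the molar solubility. Then [Ag⁺] = 3s and [AsO₄³⁻] = s.
Ksp = [Ag⁺]^3[AsO₄³⁻] = (3s)^3 · s = 27s^4
27s^4 = 7.4×10⁻²³  ⇒  s^4 = 2.7×10⁻²⁴
s = (2.7×10⁻²⁴)^(1/4) = 1.3×10⁻⁶ mol L⁻¹

1.3×10⁻⁶ M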